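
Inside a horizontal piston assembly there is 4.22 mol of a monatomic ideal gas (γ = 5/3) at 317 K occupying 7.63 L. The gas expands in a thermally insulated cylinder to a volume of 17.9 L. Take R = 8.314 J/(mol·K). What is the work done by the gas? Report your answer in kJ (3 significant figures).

Adiabatic: TV^(γ−1) = const with γ = 5/3.
T₂ = T₁ (V₁/V₂)^(γ−1) = 317 × (7.63/17.9)^0.667 = 317 × 0.5664 = 179.5 K.
W_by = nCᵥ(T₁ − T₂) = (4.22)(12.47)(317 − 179.5) = 7234 J.

W ≈ 7.23 kJ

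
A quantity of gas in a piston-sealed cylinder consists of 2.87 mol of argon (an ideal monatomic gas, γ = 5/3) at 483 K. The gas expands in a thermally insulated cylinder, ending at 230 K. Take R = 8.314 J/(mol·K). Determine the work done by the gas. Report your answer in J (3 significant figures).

W ≈ 9060 J

Adiabatic ⇒ Q = 0, so W_by = −ΔU = nCᵥ(T₁ − T₂).
Cᵥ = 3R/2 = 12.47 J/(mol·K).
W = (2.87)(12.47)(483 − 230) = 9055 J.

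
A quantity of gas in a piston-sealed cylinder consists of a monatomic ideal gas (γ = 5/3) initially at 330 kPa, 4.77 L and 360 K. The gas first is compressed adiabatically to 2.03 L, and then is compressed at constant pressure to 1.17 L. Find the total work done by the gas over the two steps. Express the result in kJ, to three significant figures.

W_total ≈ -2.99 kJ

Step 1 (adiabatic): W = (P₁V₁ − P₂V₂)/(γ−1) = (1574 − 2782)/0.667 = -1812 J.
After step 1: P = 1371 kPa, V = 2.03 L, T = 636.3 K.
Step 2 (isobaric): W = PΔV = (1371 kPa)(1.17 − 2.03 L) = -1179 J.
W_total = -1812 − 1179 = -2991 J.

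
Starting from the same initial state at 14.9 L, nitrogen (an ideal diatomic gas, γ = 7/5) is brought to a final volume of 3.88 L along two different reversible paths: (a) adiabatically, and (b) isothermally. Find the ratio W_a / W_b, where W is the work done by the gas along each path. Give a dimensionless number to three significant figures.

Path (a) adiabatic: W = P₁V₁(1 − (V₁/V₂)^(γ−1))/(γ−1) → W_a/(P₁V₁) = -1.782.
Path (b) isothermal: W = P₁V₁ ln(V₂/V₁) → W_b/(P₁V₁) = -1.346.
W_a / W_b = -1.782 / -1.346 = 1.325.

W_a / W_b ≈ 1.32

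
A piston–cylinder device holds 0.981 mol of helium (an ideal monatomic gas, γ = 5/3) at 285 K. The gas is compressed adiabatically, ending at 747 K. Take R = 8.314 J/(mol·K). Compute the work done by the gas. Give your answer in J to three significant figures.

W ≈ -5650 J

Adiabatic ⇒ Q = 0, so W_by = −ΔU = nCᵥ(T₁ − T₂).
Cᵥ = 3R/2 = 12.47 J/(mol·K).
W = (0.981)(12.47)(285 − 747) = -5652 J.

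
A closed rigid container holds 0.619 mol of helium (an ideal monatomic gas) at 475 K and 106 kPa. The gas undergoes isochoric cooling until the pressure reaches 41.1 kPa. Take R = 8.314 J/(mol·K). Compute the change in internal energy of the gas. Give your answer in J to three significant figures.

ΔU ≈ -2250 J

Constant volume ⇒ W = 0, so Q = ΔU = nCᵥΔT with Cᵥ = 3R/2 = 12.47 J/(mol·K).
At constant V, T₂/T₁ = P₂/P₁ ⇒ ΔT = T₁(P₂/P₁ − 1) = 475·(41.1/106 − 1) = -290.8 K.
ΔU = (0.619)(12.47)(-290.8) = -2245 J.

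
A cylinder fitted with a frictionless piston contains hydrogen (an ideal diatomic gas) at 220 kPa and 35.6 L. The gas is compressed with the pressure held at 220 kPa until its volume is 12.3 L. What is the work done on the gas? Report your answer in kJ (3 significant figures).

Isobaric: W = P ΔV.
W = (220 kPa)(12.3 − 35.6 L) = (220)(-23.3) = -5126 J.
Work on gas = −W_by = 5126 J.

W ≈ 5.13 kJ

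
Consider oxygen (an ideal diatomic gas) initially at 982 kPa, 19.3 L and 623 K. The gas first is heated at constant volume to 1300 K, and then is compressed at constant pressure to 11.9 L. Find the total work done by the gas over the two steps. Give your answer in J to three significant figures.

Step 1 (isochoric): W = 0 (constant volume).
After step 1: P = 2049 kPa (V unchanged).
Step 2 (isobaric): W = PΔV = (2049 kPa)(11.9 − 19.3 L) = -15163 J.
W_total = 0 − 15163 = -15163 J.

W_total ≈ -15200 J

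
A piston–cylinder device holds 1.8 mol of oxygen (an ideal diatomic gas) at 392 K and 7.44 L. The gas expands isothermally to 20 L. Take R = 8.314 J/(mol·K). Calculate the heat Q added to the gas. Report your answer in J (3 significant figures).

Isothermal ⇒ ΔU = 0, so Q = W = nRT ln(V₂/V₁).
Q = (1.8)(8.314)(392) ln(20/7.44) = 5866 × 0.9889 = 5801 J.

Q ≈ 5800 J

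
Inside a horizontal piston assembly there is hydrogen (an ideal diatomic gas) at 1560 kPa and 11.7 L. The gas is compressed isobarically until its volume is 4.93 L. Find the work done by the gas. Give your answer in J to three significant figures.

Isobaric: W = P ΔV.
W = (1560 kPa)(4.93 − 11.7 L) = (1560)(-6.77) = -10561 J.

W ≈ -10600 J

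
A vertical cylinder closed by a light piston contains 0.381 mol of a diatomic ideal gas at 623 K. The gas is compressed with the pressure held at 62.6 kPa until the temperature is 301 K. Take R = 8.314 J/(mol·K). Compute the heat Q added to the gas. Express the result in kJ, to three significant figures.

Isobaric: W = nRΔT = (0.381)(8.314)(-322) = -1020 J.
ΔU = nCᵥΔT with Cᵥ = 5R/2: ΔU = (0.381)(20.79)(-322) = -2550 J.
Q = ΔU + W = -2550 − 1020 = -3570 J.

Q ≈ -3.57 kJ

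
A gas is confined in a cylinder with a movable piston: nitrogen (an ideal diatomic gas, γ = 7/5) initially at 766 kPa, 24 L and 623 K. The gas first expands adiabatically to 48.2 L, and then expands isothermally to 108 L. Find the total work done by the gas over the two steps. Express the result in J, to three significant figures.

W_total ≈ 22400 J

Step 1 (adiabatic): W = (P₁V₁ − P₂V₂)/(γ−1) = (18384 − 13909)/0.4 = 11187 J.
After step 1: P = 288.6 kPa, V = 48.2 L, T = 471.4 K.
Step 2 (isothermal): W = P₁V₁ ln(V₂/V₁) = (13909) ln(108/48.2) = 11222 J.
W_total = 11187 + 11222 = 22408 J.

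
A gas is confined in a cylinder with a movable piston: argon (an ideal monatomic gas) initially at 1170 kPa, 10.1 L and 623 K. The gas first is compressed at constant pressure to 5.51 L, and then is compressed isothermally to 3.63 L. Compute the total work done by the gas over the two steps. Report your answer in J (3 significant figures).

W_total ≈ -8060 J

Step 1 (isobaric): W = PΔV = (1170 kPa)(5.51 − 10.1 L) = -5370 J.
After step 1: P = 1170 kPa, V = 5.51 L, T = 339.9 K.
Step 2 (isothermal): W = P₁V₁ ln(V₂/V₁) = (6447) ln(3.63/5.51) = -2690 J.
W_total = -5370 − 2690 = -8061 J.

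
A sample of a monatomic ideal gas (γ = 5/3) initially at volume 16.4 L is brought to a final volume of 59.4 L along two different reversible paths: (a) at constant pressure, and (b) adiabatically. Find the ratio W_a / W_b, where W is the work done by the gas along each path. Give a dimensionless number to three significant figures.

Path (a) isobaric: W = P₁(V₂ − V₁) → W_a/(P₁V₁) = 2.622.
Path (b) adiabatic: W = P₁V₁(1 − (V₁/V₂)^(γ−1))/(γ−1) → W_b/(P₁V₁) = 0.864.
W_a / W_b = 2.622 / 0.864 = 3.035.

W_a / W_b ≈ 3.03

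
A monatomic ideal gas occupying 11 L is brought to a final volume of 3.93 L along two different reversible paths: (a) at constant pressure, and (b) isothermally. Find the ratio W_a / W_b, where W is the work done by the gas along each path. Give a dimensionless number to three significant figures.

Path (a) isobaric: W = P₁(V₂ − V₁) → W_a/(P₁V₁) = -0.6427.
Path (b) isothermal: W = P₁V₁ ln(V₂/V₁) → W_b/(P₁V₁) = -1.029.
W_a / W_b = -0.6427 / -1.029 = 0.6245.

W_a / W_b ≈ 0.624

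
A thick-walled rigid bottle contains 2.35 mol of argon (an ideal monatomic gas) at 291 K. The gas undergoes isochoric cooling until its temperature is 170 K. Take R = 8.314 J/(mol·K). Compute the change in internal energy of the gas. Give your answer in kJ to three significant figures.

ΔU ≈ -3.55 kJ

Constant volume ⇒ W = 0, so Q = ΔU = nCᵥΔT with Cᵥ = 3R/2 = 12.47 J/(mol·K).
ΔU = (2.35)(12.47)(170 − 291) = -3546 J.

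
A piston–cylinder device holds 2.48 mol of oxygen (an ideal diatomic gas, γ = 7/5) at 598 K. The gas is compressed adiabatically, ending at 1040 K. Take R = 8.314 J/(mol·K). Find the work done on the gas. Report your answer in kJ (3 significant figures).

Adiabatic ⇒ Q = 0, so W_by = −ΔU = nCᵥ(T₁ − T₂).
Cᵥ = 5R/2 = 20.79 J/(mol·K).
W = (2.48)(20.79)(598 − 1040) = -22784 J.
Work on gas = −W_by = 22784 J.

W ≈ 22.8 kJ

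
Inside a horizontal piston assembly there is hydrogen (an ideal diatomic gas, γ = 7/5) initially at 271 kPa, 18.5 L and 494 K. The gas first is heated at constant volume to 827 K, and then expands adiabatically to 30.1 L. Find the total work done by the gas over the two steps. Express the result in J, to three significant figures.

Step 1 (isochoric): W = 0 (constant volume).
After step 1: P = 453.7 kPa (V unchanged).
Step 2 (adiabatic): W = (P₁V₁ − P₂V₂)/(γ−1) = (8393 − 6908)/0.4 = 3712 J.
W_total = 0 + 3712 = 3712 J.

W_total ≈ 3710 J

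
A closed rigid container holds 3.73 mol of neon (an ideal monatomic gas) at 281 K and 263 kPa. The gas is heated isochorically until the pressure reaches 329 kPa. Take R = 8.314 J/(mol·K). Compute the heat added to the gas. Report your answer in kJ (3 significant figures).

Q ≈ 3.28 kJ

Constant volume ⇒ W = 0, so Q = ΔU = nCᵥΔT with Cᵥ = 3R/2 = 12.47 J/(mol·K).
At constant V, T₂/T₁ = P₂/P₁ ⇒ ΔT = T₁(P₂/P₁ − 1) = 281·(329/263 − 1) = 70.52 K.
ΔU = (3.73)(12.47)(70.52) = 3280 J.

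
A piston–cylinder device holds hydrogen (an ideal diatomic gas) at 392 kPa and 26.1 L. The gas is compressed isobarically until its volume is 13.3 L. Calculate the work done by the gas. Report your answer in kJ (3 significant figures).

W ≈ -5.02 kJ

Isobaric: W = P ΔV.
W = (392 kPa)(13.3 − 26.1 L) = (392)(-12.8) = -5018 J.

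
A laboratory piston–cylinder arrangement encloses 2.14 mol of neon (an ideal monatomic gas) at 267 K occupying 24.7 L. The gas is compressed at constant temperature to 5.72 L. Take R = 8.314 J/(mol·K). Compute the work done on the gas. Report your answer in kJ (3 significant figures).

W ≈ 6.95 kJ

Isothermal: W = nRT ln(V₂/V₁).
W = (2.14)(8.314)(267) × ln(5.72/24.7)
  = 4750 × -1.463
W_by_gas = -6949 J; work on gas = −W_by = 6949 J.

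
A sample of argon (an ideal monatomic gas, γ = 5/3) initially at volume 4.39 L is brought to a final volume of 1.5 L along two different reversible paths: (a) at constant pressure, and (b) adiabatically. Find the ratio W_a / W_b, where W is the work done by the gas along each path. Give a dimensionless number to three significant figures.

Path (a) isobaric: W = P₁(V₂ − V₁) → W_a/(P₁V₁) = -0.6583.
Path (b) adiabatic: W = P₁V₁(1 − (V₁/V₂)^(γ−1))/(γ−1) → W_b/(P₁V₁) = -1.569.
W_a / W_b = -0.6583 / -1.569 = 0.4196.

W_a / W_b ≈ 0.420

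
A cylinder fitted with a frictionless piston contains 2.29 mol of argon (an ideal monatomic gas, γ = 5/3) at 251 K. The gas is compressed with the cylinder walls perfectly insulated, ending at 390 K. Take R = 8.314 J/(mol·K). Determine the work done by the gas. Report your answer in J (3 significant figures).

Adiabatic ⇒ Q = 0, so W_by = −ΔU = nCᵥ(T₁ − T₂).
Cᵥ = 3R/2 = 12.47 J/(mol·K).
W = (2.29)(12.47)(251 − 390) = -3970 J.

W ≈ -3970 J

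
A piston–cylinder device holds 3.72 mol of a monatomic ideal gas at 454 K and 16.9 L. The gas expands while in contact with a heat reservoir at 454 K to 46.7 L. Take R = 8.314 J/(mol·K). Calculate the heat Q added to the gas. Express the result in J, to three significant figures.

Q ≈ 14300 J

Isothermal ⇒ ΔU = 0, so Q = W = nRT ln(V₂/V₁).
Q = (3.72)(8.314)(454) ln(46.7/16.9) = 14041 × 1.016 = 14272 J.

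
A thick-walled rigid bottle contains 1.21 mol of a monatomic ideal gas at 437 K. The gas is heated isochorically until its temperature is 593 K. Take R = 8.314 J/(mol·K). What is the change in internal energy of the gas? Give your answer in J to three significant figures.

Constant volume ⇒ W = 0, so Q = ΔU = nCᵥΔT with Cᵥ = 3R/2 = 12.47 J/(mol·K).
ΔU = (1.21)(12.47)(593 − 437) = 2354 J.

ΔU ≈ 2350 J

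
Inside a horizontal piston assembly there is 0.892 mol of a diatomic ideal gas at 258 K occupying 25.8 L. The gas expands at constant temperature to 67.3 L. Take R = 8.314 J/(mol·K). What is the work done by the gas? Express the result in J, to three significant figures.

Isothermal: W = nRT ln(V₂/V₁).
W = (0.892)(8.314)(258) × ln(67.3/25.8)
  = 1913 × 0.9588
W_by_gas = 1834 J.

W ≈ 1830 J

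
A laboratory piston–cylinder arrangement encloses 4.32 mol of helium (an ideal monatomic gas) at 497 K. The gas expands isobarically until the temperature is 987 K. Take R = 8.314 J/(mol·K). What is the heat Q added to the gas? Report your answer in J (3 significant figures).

Isobaric: W = nRΔT = (4.32)(8.314)(490) = 17599 J.
ΔU = nCᵥΔT with Cᵥ = 3R/2: ΔU = (4.32)(12.47)(490) = 26399 J.
Q = ΔU + W = 26399 + 17599 = 43998 J.

Q ≈ 44000 J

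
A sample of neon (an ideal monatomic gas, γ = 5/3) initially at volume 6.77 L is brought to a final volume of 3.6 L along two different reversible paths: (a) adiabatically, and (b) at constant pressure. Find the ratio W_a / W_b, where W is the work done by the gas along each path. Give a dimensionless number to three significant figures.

W_a / W_b ≈ 1.68

Path (a) adiabatic: W = P₁V₁(1 − (V₁/V₂)^(γ−1))/(γ−1) → W_a/(P₁V₁) = -0.7853.
Path (b) isobaric: W = P₁(V₂ − V₁) → W_b/(P₁V₁) = -0.4682.
W_a / W_b = -0.7853 / -0.4682 = 1.677.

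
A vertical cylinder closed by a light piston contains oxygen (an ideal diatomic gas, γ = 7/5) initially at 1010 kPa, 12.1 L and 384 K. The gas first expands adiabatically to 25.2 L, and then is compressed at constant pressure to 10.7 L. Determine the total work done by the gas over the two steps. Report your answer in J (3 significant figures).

W_total ≈ 2530 J

Step 1 (adiabatic): W = (P₁V₁ − P₂V₂)/(γ−1) = (12221 − 9113)/0.4 = 7770 J.
After step 1: P = 361.6 kPa, V = 25.2 L, T = 286.3 K.
Step 2 (isobaric): W = PΔV = (361.6 kPa)(10.7 − 25.2 L) = -5244 J.
W_total = 7770 − 5244 = 2526 J.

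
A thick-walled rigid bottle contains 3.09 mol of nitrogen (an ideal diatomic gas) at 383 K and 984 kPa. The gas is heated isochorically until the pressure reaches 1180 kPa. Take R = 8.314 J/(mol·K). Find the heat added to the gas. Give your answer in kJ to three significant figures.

Q ≈ 4.90 kJ

Constant volume ⇒ W = 0, so Q = ΔU = nCᵥΔT with Cᵥ = 5R/2 = 20.79 J/(mol·K).
At constant V, T₂/T₁ = P₂/P₁ ⇒ ΔT = T₁(P₂/P₁ − 1) = 383·(1180/984 − 1) = 76.29 K.
ΔU = (3.09)(20.79)(76.29) = 4900 J.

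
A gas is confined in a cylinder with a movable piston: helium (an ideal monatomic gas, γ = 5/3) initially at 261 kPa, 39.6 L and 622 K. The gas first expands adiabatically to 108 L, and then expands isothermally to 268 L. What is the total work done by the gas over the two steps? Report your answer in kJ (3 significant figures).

Step 1 (adiabatic): W = (P₁V₁ − P₂V₂)/(γ−1) = (10336 − 5295)/0.667 = 7561 J.
After step 1: P = 49.03 kPa, V = 108 L, T = 318.6 K.
Step 2 (isothermal): W = P₁V₁ ln(V₂/V₁) = (5295) ln(268/108) = 4812 J.
W_total = 7561 + 4812 = 12373 J.

W_total ≈ 12.4 kJ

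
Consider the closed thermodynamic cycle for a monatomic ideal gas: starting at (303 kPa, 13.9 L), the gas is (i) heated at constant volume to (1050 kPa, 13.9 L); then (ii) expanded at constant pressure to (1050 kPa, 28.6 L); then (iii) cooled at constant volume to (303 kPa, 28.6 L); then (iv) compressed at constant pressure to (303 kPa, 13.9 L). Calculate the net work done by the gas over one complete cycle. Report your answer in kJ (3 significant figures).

Constant-volume legs do no work.
W(ii) = (1050)(28.6 − 13.9) = 15435 J; W(iv) = (303)(13.9 − 28.6) = -4454 J.
W_net = 15435 − 4454 = 10981 J (the clockwise enclosed area).

W_net ≈ 11.0 kJ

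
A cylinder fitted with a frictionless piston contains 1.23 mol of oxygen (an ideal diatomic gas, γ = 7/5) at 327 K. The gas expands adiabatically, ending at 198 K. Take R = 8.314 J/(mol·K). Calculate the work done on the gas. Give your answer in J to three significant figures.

Adiabatic ⇒ Q = 0, so W_by = −ΔU = nCᵥ(T₁ − T₂).
Cᵥ = 5R/2 = 20.79 J/(mol·K).
W = (1.23)(20.79)(327 − 198) = 3298 J.
Work on gas = −W_by = -3298 J.

W ≈ -3300 J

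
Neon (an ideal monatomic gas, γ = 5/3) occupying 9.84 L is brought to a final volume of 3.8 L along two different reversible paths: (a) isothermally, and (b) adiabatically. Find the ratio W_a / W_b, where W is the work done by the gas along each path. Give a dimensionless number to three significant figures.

W_a / W_b ≈ 0.716

Path (a) isothermal: W = P₁V₁ ln(V₂/V₁) → W_a/(P₁V₁) = -0.9515.
Path (b) adiabatic: W = P₁V₁(1 − (V₁/V₂)^(γ−1))/(γ−1) → W_b/(P₁V₁) = -1.329.
W_a / W_b = -0.9515 / -1.329 = 0.7162.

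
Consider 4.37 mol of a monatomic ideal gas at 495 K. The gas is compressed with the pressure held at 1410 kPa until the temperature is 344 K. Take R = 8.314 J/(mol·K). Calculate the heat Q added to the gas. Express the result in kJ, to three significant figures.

Q ≈ -13.7 kJ

Isobaric: W = nRΔT = (4.37)(8.314)(-151) = -5486 J.
ΔU = nCᵥΔT with Cᵥ = 3R/2: ΔU = (4.37)(12.47)(-151) = -8229 J.
Q = ΔU + W = -8229 − 5486 = -13715 J.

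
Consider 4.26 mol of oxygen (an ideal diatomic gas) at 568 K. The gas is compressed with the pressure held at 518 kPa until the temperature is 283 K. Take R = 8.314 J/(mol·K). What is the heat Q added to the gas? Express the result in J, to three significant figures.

Q ≈ -35300 J

Isobaric: W = nRΔT = (4.26)(8.314)(-285) = -10094 J.
ΔU = nCᵥΔT with Cᵥ = 5R/2: ΔU = (4.26)(20.79)(-285) = -25235 J.
Q = ΔU + W = -25235 − 10094 = -35329 J.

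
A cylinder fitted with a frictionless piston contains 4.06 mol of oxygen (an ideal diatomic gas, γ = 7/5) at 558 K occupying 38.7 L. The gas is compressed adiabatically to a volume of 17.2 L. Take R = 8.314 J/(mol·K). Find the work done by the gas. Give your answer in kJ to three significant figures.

Adiabatic: TV^(γ−1) = const with γ = 7/5.
T₂ = T₁ (V₁/V₂)^(γ−1) = 558 × (38.7/17.2)^0.4 = 558 × 1.383 = 771.8 K.
W_by = nCᵥ(T₁ − T₂) = (4.06)(20.79)(558 − 771.8) = -18042 J.

W ≈ -18.0 kJ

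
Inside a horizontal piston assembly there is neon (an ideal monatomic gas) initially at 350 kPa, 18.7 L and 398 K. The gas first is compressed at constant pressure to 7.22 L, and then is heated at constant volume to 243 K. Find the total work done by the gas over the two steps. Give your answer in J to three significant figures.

W_total ≈ -4020 J

Step 1 (isobaric): W = PΔV = (350 kPa)(7.22 − 18.7 L) = -4018 J.
Step 2 (isochoric): W = 0 (constant volume).
W_total = -4018 + 0 = -4018 J.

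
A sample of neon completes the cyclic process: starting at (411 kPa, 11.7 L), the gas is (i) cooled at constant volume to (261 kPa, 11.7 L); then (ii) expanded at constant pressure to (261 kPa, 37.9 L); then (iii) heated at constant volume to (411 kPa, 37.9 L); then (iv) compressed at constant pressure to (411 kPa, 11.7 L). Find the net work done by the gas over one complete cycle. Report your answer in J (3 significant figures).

Constant-volume legs do no work.
W(ii) = (261)(37.9 − 11.7) = 6838 J; W(iv) = (411)(11.7 − 37.9) = -10768 J.
W_net = 6838 − 10768 = -3930 J (the counter-clockwise enclosed area).

W_net ≈ -3930 J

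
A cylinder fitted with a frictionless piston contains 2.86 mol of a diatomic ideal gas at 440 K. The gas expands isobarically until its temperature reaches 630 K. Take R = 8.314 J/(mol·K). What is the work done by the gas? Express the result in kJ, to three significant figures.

Isobaric: W = P ΔV = nR ΔT.
W = (2.86)(8.314)(630 − 440) = 4518 J.

W ≈ 4.52 kJ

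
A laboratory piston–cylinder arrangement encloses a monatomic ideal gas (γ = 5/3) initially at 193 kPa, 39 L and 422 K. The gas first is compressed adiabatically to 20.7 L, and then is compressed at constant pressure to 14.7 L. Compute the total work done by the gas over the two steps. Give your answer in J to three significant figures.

Step 1 (adiabatic): W = (P₁V₁ − P₂V₂)/(γ−1) = (7527 − 11482)/0.667 = -5933 J.
After step 1: P = 554.7 kPa, V = 20.7 L, T = 643.7 K.
Step 2 (isobaric): W = PΔV = (554.7 kPa)(14.7 − 20.7 L) = -3328 J.
W_total = -5933 − 3328 = -9261 J.

W_total ≈ -9260 J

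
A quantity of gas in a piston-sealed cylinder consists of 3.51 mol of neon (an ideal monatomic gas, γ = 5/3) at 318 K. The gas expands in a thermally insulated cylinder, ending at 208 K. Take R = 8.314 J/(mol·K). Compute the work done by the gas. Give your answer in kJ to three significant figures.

W ≈ 4.82 kJ

Adiabatic ⇒ Q = 0, so W_by = −ΔU = nCᵥ(T₁ − T₂).
Cᵥ = 3R/2 = 12.47 J/(mol·K).
W = (3.51)(12.47)(318 − 208) = 4815 J.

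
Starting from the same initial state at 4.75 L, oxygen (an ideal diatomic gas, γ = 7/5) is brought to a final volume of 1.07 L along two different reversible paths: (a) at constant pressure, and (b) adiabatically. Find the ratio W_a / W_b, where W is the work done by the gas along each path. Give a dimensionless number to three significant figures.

W_a / W_b ≈ 0.380

Path (a) isobaric: W = P₁(V₂ − V₁) → W_a/(P₁V₁) = -0.7747.
Path (b) adiabatic: W = P₁V₁(1 − (V₁/V₂)^(γ−1))/(γ−1) → W_b/(P₁V₁) = -2.038.
W_a / W_b = -0.7747 / -2.038 = 0.3801.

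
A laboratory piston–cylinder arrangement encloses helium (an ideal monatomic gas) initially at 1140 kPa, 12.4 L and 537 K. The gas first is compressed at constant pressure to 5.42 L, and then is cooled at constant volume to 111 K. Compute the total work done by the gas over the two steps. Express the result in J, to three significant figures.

Step 1 (isobaric): W = PΔV = (1140 kPa)(5.42 − 12.4 L) = -7957 J.
Step 2 (isochoric): W = 0 (constant volume).
W_total = -7957 + 0 = -7957 J.

W_total ≈ -7960 J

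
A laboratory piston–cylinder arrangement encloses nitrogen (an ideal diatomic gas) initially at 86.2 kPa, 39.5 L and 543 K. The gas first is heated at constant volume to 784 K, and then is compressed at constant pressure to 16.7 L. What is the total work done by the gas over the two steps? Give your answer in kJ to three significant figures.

W_total ≈ -2.84 kJ

Step 1 (isochoric): W = 0 (constant volume).
After step 1: P = 124.5 kPa (V unchanged).
Step 2 (isobaric): W = PΔV = (124.5 kPa)(16.7 − 39.5 L) = -2838 J.
W_total = 0 − 2838 = -2838 J.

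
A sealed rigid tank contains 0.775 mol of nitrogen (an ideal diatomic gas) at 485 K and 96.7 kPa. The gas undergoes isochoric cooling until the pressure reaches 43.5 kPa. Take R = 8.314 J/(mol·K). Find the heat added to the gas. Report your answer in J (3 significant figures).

Q ≈ -4300 J

Constant volume ⇒ W = 0, so Q = ΔU = nCᵥΔT with Cᵥ = 5R/2 = 20.79 J/(mol·K).
At constant V, T₂/T₁ = P₂/P₁ ⇒ ΔT = T₁(P₂/P₁ − 1) = 485·(43.5/96.7 − 1) = -266.8 K.
ΔU = (0.775)(20.79)(-266.8) = -4298 J.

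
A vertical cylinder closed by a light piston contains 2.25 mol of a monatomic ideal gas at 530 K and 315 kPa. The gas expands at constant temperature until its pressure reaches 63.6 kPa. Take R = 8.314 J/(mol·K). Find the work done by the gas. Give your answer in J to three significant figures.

Isothermal process: W = nRT ln(V₂/V₁) = nRT ln(P₁/P₂).
W = (2.25)(8.314)(530) × ln(315/63.6)
  = 9914 × ln(4.953) = 9914 × 1.6
W_by_gas = 15863 J.

W ≈ 15900 J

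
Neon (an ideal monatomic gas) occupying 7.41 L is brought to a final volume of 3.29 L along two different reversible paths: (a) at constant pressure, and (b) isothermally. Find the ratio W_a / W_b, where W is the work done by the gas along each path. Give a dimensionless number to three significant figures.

W_a / W_b ≈ 0.685

Path (a) isobaric: W = P₁(V₂ − V₁) → W_a/(P₁V₁) = -0.556.
Path (b) isothermal: W = P₁V₁ ln(V₂/V₁) → W_b/(P₁V₁) = -0.8119.
W_a / W_b = -0.556 / -0.8119 = 0.6848.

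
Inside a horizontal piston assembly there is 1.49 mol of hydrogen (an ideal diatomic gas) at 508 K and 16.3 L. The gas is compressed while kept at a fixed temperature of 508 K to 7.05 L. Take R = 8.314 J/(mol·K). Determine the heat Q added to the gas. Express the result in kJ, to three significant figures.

Q ≈ -5.27 kJ

Isothermal ⇒ ΔU = 0, so Q = W = nRT ln(V₂/V₁).
Q = (1.49)(8.314)(508) ln(7.05/16.3) = 6293 × -0.8381 = -5274 J.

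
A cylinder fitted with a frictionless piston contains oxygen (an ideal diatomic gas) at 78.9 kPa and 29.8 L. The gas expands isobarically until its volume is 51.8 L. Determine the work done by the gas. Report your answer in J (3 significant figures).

Isobaric: W = P ΔV.
W = (78.9 kPa)(51.8 − 29.8 L) = (78.9)(22) = 1736 J.

W ≈ 1740 J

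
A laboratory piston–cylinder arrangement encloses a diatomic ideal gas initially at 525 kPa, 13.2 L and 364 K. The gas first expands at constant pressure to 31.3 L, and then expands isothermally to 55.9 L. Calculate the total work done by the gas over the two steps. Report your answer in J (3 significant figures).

Step 1 (isobaric): W = PΔV = (525 kPa)(31.3 − 13.2 L) = 9502 J.
After step 1: P = 525 kPa, V = 31.3 L, T = 863.1 K.
Step 2 (isothermal): W = P₁V₁ ln(V₂/V₁) = (16432) ln(55.9/31.3) = 9530 J.
W_total = 9502 + 9530 = 19032 J.

W_total ≈ 19000 J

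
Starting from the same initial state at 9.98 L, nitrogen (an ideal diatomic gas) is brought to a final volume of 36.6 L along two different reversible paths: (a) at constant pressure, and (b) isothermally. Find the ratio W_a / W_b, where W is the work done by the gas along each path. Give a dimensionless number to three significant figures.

W_a / W_b ≈ 2.05

Path (a) isobaric: W = P₁(V₂ − V₁) → W_a/(P₁V₁) = 2.667.
Path (b) isothermal: W = P₁V₁ ln(V₂/V₁) → W_b/(P₁V₁) = 1.299.
W_a / W_b = 2.667 / 1.299 = 2.053.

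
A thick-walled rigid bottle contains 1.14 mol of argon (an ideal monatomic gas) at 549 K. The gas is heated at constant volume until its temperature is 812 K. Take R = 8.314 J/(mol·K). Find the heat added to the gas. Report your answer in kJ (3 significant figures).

Constant volume ⇒ W = 0, so Q = ΔU = nCᵥΔT with Cᵥ = 3R/2 = 12.47 J/(mol·K).
ΔU = (1.14)(12.47)(812 − 549) = 3739 J.

Q ≈ 3.74 kJ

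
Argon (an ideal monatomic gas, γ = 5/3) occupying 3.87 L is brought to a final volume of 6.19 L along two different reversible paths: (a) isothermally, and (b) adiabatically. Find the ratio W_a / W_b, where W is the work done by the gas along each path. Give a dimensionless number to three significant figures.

W_a / W_b ≈ 1.16

Path (a) isothermal: W = P₁V₁ ln(V₂/V₁) → W_a/(P₁V₁) = 0.4697.
Path (b) adiabatic: W = P₁V₁(1 − (V₁/V₂)^(γ−1))/(γ−1) → W_b/(P₁V₁) = 0.4033.
W_a / W_b = 0.4697 / 0.4033 = 1.165.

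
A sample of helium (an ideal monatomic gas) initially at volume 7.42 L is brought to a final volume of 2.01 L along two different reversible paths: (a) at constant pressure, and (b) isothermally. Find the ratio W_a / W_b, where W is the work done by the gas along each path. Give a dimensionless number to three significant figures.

W_a / W_b ≈ 0.558

Path (a) isobaric: W = P₁(V₂ − V₁) → W_a/(P₁V₁) = -0.7291.
Path (b) isothermal: W = P₁V₁ ln(V₂/V₁) → W_b/(P₁V₁) = -1.306.
W_a / W_b = -0.7291 / -1.306 = 0.5583.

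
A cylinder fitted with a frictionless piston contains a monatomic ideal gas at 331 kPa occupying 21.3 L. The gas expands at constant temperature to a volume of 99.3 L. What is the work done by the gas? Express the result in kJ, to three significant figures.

W ≈ 10.9 kJ

Isothermal: W = nRT ln(V₂/V₁) = P₁V₁ ln(V₂/V₁).
P₁V₁ = (331 kPa)(21.3 L) = 7050 J.
W = 7050 × ln(99.3/21.3) = 7050 × 1.539
W_by_gas = 10854 J.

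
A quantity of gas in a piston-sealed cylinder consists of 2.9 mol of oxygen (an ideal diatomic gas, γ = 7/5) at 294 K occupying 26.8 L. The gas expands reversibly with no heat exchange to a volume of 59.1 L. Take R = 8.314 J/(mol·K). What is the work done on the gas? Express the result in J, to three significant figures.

Adiabatic: TV^(γ−1) = const with γ = 7/5.
T₂ = T₁ (V₁/V₂)^(γ−1) = 294 × (26.8/59.1)^0.4 = 294 × 0.7288 = 214.3 K.
W_by = nCᵥ(T₁ − T₂) = (2.9)(20.79)(294 − 214.3) = 4806 J.
Work on gas = −W_by = -4806 J.

W ≈ -4810 J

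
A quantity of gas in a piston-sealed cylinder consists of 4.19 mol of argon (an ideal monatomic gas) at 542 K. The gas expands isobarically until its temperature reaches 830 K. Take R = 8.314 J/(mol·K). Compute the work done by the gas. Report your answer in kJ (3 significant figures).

Isobaric: W = P ΔV = nR ΔT.
W = (4.19)(8.314)(830 − 542) = 10033 J.

W ≈ 10.0 kJ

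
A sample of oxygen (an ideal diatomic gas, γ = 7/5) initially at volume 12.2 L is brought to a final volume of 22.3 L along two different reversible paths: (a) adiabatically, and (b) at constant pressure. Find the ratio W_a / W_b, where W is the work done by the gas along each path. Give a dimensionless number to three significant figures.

W_a / W_b ≈ 0.647

Path (a) adiabatic: W = P₁V₁(1 − (V₁/V₂)^(γ−1))/(γ−1) → W_a/(P₁V₁) = 0.5359.
Path (b) isobaric: W = P₁(V₂ − V₁) → W_b/(P₁V₁) = 0.8279.
W_a / W_b = 0.5359 / 0.8279 = 0.6473.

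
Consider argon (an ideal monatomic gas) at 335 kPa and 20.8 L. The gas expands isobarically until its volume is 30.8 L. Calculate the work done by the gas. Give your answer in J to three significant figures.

W ≈ 3350 J

Isobaric: W = P ΔV.
W = (335 kPa)(30.8 − 20.8 L) = (335)(10) = 3350 J.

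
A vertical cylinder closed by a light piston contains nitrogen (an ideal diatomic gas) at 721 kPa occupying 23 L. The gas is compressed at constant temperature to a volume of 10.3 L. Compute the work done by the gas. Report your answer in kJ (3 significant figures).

W ≈ -13.3 kJ

Isothermal: W = nRT ln(V₂/V₁) = P₁V₁ ln(V₂/V₁).
P₁V₁ = (721 kPa)(23 L) = 16583 J.
W = 16583 × ln(10.3/23) = 16583 × -0.8034
W_by_gas = -13322 J.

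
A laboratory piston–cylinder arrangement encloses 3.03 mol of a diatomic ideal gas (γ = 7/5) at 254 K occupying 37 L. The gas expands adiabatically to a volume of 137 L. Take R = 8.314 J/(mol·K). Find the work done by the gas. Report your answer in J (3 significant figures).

Adiabatic: TV^(γ−1) = const with γ = 7/5.
T₂ = T₁ (V₁/V₂)^(γ−1) = 254 × (37/137)^0.4 = 254 × 0.5924 = 150.5 K.
W_by = nCᵥ(T₁ − T₂) = (3.03)(20.79)(254 − 150.5) = 6521 J.

W ≈ 6520 J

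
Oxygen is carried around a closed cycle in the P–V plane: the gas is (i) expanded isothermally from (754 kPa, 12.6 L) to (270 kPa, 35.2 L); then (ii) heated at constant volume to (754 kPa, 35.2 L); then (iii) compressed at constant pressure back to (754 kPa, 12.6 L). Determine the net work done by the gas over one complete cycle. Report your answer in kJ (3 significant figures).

Leg (i): W = PᵢVᵢ ln(V_f/Vᵢ) = (9500) ln(35.2/12.6) = 9760 J.
Leg (ii): W = 0.
Leg (iii): W = PΔV = (754)(12.6 − 35.2) = -17040 J.
W_net = 9760 − 17040 = -7280 J.

W_net ≈ -7.28 kJ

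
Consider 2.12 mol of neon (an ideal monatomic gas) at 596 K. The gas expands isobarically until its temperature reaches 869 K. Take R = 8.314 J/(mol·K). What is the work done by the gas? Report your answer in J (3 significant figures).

W ≈ 4810 J

Isobaric: W = P ΔV = nR ΔT.
W = (2.12)(8.314)(869 − 596) = 4812 J.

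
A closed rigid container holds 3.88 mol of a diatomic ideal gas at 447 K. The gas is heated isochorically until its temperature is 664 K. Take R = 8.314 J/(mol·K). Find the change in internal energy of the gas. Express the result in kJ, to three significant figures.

ΔU ≈ 17.5 kJ

Constant volume ⇒ W = 0, so Q = ΔU = nCᵥΔT with Cᵥ = 5R/2 = 20.79 J/(mol·K).
ΔU = (3.88)(20.79)(664 − 447) = 17500 J.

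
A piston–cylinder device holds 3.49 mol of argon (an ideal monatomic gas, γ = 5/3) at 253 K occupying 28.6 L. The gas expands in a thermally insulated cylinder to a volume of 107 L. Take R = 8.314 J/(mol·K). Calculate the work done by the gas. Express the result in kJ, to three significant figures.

W ≈ 6.44 kJ

Adiabatic: TV^(γ−1) = const with γ = 5/3.
T₂ = T₁ (V₁/V₂)^(γ−1) = 253 × (28.6/107)^0.667 = 253 × 0.4149 = 105 K.
W_by = nCᵥ(T₁ − T₂) = (3.49)(12.47)(253 − 105) = 6442 J.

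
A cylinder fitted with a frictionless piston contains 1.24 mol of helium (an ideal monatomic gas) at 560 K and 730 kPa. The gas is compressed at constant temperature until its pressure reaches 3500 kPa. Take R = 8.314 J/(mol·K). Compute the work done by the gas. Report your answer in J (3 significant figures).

Isothermal process: W = nRT ln(V₂/V₁) = nRT ln(P₁/P₂).
W = (1.24)(8.314)(560) × ln(730/3500)
  = 5773 × ln(0.2086) = 5773 × -1.567
W_by_gas = -9049 J.

W ≈ -9050 J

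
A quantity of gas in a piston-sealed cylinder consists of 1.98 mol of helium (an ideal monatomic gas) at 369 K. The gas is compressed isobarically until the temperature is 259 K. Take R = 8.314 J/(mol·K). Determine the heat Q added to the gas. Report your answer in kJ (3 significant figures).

Q ≈ -4.53 kJ

Isobaric: W = nRΔT = (1.98)(8.314)(-110) = -1811 J.
ΔU = nCᵥΔT with Cᵥ = 3R/2: ΔU = (1.98)(12.47)(-110) = -2716 J.
Q = ΔU + W = -2716 − 1811 = -4527 J.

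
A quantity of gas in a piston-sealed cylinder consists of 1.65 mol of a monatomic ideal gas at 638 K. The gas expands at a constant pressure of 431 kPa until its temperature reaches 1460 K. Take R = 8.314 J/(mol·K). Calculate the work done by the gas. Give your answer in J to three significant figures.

Isobaric: W = P ΔV = nR ΔT.
W = (1.65)(8.314)(1460 − 638) = 11276 J.

W ≈ 11300 J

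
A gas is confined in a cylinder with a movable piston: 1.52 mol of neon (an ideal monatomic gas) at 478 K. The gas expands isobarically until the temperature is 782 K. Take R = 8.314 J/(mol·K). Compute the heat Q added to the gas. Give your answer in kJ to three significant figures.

Q ≈ 9.60 kJ

Isobaric: W = nRΔT = (1.52)(8.314)(304) = 3842 J.
ΔU = nCᵥΔT with Cᵥ = 3R/2: ΔU = (1.52)(12.47)(304) = 5763 J.
Q = ΔU + W = 5763 + 3842 = 9604 J.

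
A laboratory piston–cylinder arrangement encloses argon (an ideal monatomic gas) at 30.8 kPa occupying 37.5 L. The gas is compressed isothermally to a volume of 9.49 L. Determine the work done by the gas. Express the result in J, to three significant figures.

W ≈ -1590 J

Isothermal: W = nRT ln(V₂/V₁) = P₁V₁ ln(V₂/V₁).
P₁V₁ = (30.8 kPa)(37.5 L) = 1155 J.
W = 1155 × ln(9.49/37.5) = 1155 × -1.374
W_by_gas = -1587 J.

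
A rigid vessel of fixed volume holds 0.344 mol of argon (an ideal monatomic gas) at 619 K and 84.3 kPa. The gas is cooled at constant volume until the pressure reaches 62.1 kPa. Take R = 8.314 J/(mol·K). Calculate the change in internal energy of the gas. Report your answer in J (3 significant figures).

Constant volume ⇒ W = 0, so Q = ΔU = nCᵥΔT with Cᵥ = 3R/2 = 12.47 J/(mol·K).
At constant V, T₂/T₁ = P₂/P₁ ⇒ ΔT = T₁(P₂/P₁ − 1) = 619·(62.1/84.3 − 1) = -163 K.
ΔU = (0.344)(12.47)(-163) = -699.3 J.

ΔU ≈ -699 J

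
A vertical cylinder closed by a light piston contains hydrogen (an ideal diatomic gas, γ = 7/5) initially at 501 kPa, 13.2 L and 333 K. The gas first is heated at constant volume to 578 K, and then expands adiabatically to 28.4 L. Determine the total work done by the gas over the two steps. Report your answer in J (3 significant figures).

Step 1 (isochoric): W = 0 (constant volume).
After step 1: P = 869.6 kPa (V unchanged).
Step 2 (adiabatic): W = (P₁V₁ − P₂V₂)/(γ−1) = (11479 − 8449)/0.4 = 7575 J.
W_total = 0 + 7575 = 7575 J.

W_total ≈ 7570 J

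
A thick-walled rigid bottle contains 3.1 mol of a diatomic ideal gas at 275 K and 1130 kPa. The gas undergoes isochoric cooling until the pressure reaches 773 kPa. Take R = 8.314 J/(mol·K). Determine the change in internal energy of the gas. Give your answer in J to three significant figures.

ΔU ≈ -5600 J

Constant volume ⇒ W = 0, so Q = ΔU = nCᵥΔT with Cᵥ = 5R/2 = 20.79 J/(mol·K).
At constant V, T₂/T₁ = P₂/P₁ ⇒ ΔT = T₁(P₂/P₁ − 1) = 275·(773/1130 − 1) = -86.88 K.
ΔU = (3.1)(20.79)(-86.88) = -5598 J.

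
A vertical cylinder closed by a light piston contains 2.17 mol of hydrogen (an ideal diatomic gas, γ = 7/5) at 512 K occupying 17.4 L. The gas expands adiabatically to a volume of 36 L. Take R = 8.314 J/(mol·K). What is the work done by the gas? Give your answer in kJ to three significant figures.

W ≈ 5.83 kJ

Adiabatic: TV^(γ−1) = const with γ = 7/5.
T₂ = T₁ (V₁/V₂)^(γ−1) = 512 × (17.4/36)^0.4 = 512 × 0.7477 = 382.8 K.
W_by = nCᵥ(T₁ − T₂) = (2.17)(20.79)(512 − 382.8) = 5827 J.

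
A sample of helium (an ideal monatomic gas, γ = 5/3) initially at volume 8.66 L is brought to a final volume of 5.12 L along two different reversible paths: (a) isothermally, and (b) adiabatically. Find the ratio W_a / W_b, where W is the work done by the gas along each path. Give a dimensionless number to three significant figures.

W_a / W_b ≈ 0.835

Path (a) isothermal: W = P₁V₁ ln(V₂/V₁) → W_a/(P₁V₁) = -0.5256.
Path (b) adiabatic: W = P₁V₁(1 − (V₁/V₂)^(γ−1))/(γ−1) → W_b/(P₁V₁) = -0.6294.
W_a / W_b = -0.5256 / -0.6294 = 0.835.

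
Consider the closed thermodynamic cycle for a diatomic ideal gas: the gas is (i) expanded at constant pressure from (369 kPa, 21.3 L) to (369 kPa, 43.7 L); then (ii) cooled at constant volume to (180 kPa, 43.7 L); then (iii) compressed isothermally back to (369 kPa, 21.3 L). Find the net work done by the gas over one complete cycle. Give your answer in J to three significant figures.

Leg (i): W = PΔV = (369)(43.7 − 21.3) = 8266 J.
Leg (ii): W = 0.
Leg (iii): W = PᵢVᵢ ln(V_f/Vᵢ) = (7866) ln(21.3/43.7) = -5653 J.
W_net = 8266 − 5653 = 2613 J.

W_net ≈ 2610 J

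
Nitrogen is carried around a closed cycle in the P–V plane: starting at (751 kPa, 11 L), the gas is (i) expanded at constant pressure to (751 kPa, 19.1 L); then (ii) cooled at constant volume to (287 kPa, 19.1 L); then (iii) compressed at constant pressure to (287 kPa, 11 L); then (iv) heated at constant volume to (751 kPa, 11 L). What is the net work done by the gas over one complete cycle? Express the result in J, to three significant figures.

Constant-volume legs do no work.
W(i) = (751)(19.1 − 11) = 6083 J; W(iii) = (287)(11 − 19.1) = -2325 J.
W_net = 6083 − 2325 = 3758 J (the clockwise enclosed area).

W_net ≈ 3760 J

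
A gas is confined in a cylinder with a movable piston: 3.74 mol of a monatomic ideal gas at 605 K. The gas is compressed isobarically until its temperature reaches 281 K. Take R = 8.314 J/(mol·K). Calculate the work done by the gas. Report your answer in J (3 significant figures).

W ≈ -10100 J

Isobaric: W = P ΔV = nR ΔT.
W = (3.74)(8.314)(281 − 605) = -10075 J.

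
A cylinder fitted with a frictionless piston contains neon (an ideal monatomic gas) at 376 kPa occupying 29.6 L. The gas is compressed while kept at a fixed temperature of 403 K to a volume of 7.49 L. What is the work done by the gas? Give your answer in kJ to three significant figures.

Isothermal: W = nRT ln(V₂/V₁) = P₁V₁ ln(V₂/V₁).
P₁V₁ = (376 kPa)(29.6 L) = 11130 J.
W = 11130 × ln(7.49/29.6) = 11130 × -1.374
W_by_gas = -15294 J.

W ≈ -15.3 kJ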